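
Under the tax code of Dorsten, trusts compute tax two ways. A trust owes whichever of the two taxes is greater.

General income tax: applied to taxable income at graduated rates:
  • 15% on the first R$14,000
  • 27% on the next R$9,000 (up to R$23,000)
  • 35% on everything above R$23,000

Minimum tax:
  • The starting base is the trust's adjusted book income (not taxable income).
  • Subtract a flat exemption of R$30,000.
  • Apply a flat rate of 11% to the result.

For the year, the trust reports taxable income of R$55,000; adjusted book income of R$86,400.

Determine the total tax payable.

R$15,730

Minimum tax:
  Base (adjusted book income): R$86,400
  Less exemption R$30,000 → base R$56,400
  R$56,400 × 11% = R$6,204

General income tax:
  R$14,000 × 15% = R$2,100
  R$9,000 × 27% = R$2,430
  R$32,000 × 35% = R$11,200
  → R$15,730

R$15,730 > R$6,204, so the general income tax governs.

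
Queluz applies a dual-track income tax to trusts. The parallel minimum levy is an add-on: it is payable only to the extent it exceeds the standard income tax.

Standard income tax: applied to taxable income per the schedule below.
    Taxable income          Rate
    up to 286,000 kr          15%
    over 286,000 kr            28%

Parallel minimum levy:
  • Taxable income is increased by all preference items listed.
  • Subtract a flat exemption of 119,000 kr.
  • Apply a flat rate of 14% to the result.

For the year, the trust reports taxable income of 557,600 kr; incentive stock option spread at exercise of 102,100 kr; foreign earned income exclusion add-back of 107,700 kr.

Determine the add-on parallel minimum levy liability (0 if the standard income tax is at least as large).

0 kr

Standard income tax:
  286,000 kr × 15% = 42,900 kr
  271,600 kr × 28% = 76,048 kr
  → 118,948 kr

Parallel minimum levy:
  Adjusted income: 557,600 kr + 102,100 kr + 107,700 kr = 767,400 kr
  Less exemption 119,000 kr → base 648,400 kr
  648,400 kr × 14% = 90,776 kr

90,776 kr ≤ 118,948 kr, so no add-on is due.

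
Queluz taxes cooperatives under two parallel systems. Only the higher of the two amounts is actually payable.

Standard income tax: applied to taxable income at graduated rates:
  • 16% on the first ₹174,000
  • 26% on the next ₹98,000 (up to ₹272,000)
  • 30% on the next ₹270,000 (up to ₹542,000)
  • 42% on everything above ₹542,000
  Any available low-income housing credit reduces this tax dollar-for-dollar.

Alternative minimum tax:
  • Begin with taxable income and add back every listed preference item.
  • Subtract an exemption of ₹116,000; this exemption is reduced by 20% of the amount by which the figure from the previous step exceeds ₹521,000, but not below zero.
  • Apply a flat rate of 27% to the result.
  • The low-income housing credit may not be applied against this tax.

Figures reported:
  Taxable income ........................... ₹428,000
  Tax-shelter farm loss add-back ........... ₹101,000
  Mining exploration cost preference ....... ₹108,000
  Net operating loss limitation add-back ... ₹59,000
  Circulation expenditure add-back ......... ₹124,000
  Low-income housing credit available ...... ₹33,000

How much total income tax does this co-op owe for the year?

Standard income tax:
  ₹174,000 × 16% = ₹27,840
  ₹98,000 × 26% = ₹25,480
  ₹156,000 × 30% = ₹46,800
  → ₹100,120
  Less low-income housing credit ₹33,000 → ₹67,120

Alternative minimum tax:
  Adjusted income: ₹428,000 + ₹101,000 + ₹108,000 + ₹59,000 + ₹124,000 = ₹820,000
  Exemption: ₹116,000 − 20% × (₹820,000 − ₹521,000) = ₹116,000 − ₹59,800 = ₹56,200
  Base: ₹820,000 − ₹56,200 = ₹763,800
  ₹763,800 × 27% = ₹206,226

₹206,226 > ₹67,120, so the alternative minimum tax is the binding amount.

₹206,226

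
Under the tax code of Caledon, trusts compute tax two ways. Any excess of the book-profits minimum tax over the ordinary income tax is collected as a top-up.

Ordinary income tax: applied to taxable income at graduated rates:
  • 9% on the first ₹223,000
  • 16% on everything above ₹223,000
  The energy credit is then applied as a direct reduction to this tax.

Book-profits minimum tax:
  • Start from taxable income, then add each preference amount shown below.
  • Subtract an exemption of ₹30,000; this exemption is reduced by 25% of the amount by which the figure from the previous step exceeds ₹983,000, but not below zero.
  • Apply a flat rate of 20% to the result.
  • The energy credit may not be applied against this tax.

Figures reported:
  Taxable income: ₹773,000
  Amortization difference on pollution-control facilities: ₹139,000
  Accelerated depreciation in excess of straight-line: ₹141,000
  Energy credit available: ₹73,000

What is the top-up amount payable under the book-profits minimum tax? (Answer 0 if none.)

Ordinary income tax:
  ₹223,000 × 9% = ₹20,070
  ₹550,000 × 16% = ₹88,000
  → ₹108,070
  Less energy credit ₹73,000 → ₹35,070

Book-profits minimum tax:
  Adjusted income: ₹773,000 + ₹139,000 + ₹141,000 = ₹1,053,000
  Exemption: ₹30,000 − 25% × (₹1,053,000 − ₹983,000) = ₹30,000 − ₹17,500 = ₹12,500
  Base: ₹1,053,000 − ₹12,500 = ₹1,040,500
  ₹1,040,500 × 20% = ₹208,100

Excess of book-profits minimum tax over ordinary income tax: ₹208,100 − ₹35,070 = ₹173,030.

₹173,030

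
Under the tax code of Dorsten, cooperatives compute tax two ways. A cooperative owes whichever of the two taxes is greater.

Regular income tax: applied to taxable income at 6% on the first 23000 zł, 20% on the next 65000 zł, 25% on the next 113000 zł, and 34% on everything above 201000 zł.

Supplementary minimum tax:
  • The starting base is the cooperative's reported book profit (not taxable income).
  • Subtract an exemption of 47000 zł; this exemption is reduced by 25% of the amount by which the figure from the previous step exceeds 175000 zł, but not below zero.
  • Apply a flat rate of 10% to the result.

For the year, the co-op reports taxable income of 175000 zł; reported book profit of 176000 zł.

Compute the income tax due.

36130 zł

Regular income tax:
  23000 zł × 6% = 1380 zł
  65000 zł × 20% = 13000 zł
  87000 zł × 25% = 21750 zł
  → 36130 zł

Supplementary minimum tax:
  Base (reported book profit): 176000 zł
  Exemption: 47000 zł − 25% × (176000 zł − 175000 zł) = 47000 zł − 250 zł = 46750 zł
  Base: 176000 zł − 46750 zł = 129250 zł
  129250 zł × 10% = 12925 zł

36130 zł > 12925 zł, so the regular income tax governs.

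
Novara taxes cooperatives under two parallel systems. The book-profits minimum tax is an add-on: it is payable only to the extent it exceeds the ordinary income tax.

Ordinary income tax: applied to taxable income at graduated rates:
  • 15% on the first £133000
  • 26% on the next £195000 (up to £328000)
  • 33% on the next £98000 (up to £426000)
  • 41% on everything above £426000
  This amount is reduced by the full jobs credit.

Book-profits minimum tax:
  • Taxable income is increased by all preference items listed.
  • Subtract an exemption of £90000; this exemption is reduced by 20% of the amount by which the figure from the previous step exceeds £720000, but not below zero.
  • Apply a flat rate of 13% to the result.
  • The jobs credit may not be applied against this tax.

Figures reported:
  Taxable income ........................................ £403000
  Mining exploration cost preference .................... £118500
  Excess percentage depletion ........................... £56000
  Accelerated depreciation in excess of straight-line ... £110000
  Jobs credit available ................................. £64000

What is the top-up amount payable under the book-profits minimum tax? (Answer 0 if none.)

Ordinary income tax:
  £133000 × 15% = £19950
  £195000 × 26% = £50700
  £75000 × 33% = £24750
  → £95400
  Less jobs credit £64000 → £31400

Book-profits minimum tax:
  Adjusted income: £403000 + £118500 + £56000 + £110000 = £687500
  Exemption: £687500 ≤ £720000, so full £90000 applies
  Base: £687500 − £90000 = £597500
  £597500 × 13% = £77675

Excess of book-profits minimum tax over ordinary income tax: £77675 − £31400 = £46275.

£46275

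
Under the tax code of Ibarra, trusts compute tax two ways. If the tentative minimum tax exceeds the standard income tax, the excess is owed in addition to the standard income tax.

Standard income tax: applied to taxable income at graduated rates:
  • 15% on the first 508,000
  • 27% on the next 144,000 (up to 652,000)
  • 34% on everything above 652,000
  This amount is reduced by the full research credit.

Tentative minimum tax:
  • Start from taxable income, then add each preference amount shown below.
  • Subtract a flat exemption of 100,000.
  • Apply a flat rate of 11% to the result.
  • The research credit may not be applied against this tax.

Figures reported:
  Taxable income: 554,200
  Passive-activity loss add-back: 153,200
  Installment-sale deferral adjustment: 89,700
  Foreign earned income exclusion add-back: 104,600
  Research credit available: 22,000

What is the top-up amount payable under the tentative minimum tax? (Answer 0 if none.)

21,513

Tentative minimum tax:
  Adjusted income: 554,200 + 153,200 + 89,700 + 104,600 = 901,700
  Less exemption 100,000 → base 801,700
  801,700 × 11% = 88,187

Standard income tax:
  508,000 × 15% = 76,200
  46,200 × 27% = 12,474
  → 88,674
  Less research credit 22,000 → 66,674

Excess of tentative minimum tax over standard income tax: 88,187 − 66,674 = 21,513.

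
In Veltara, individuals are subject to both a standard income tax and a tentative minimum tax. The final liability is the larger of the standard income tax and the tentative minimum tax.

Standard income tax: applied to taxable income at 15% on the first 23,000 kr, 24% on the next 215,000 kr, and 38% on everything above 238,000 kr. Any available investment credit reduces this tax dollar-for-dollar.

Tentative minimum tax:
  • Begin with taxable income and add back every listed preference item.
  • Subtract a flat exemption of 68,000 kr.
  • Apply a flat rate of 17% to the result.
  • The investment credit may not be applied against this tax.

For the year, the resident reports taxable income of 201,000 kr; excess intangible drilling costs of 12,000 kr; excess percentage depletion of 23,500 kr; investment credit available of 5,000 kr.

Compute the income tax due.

Standard income tax:
  23,000 kr × 15% = 3,450 kr
  178,000 kr × 24% = 42,720 kr
  → 46,170 kr
  Less investment credit 5,000 kr → 41,170 kr

Tentative minimum tax:
  Adjusted income: 201,000 kr + 12,000 kr + 23,500 kr = 236,500 kr
  Less exemption 68,000 kr → base 168,500 kr
  168,500 kr × 17% = 28,645 kr

41,170 kr > 28,645 kr, so the standard income tax governs.

41,170 kr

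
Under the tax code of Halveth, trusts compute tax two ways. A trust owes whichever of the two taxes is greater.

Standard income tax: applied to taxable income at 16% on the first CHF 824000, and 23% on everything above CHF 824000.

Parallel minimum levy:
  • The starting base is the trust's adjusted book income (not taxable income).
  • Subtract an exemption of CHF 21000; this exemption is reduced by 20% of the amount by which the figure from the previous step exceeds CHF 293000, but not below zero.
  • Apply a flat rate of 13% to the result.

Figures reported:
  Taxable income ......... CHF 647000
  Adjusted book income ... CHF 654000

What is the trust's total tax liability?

CHF 103520

Parallel minimum levy:
  Base (adjusted book income): CHF 654000
  Exemption: 20% × (CHF 654000 − CHF 293000) = CHF 72200 ≥ CHF 21000, so the exemption is fully phased out
  Base: CHF 654000 − CHF 0 = CHF 654000
  CHF 654000 × 13% = CHF 85020

Standard income tax:
  CHF 647000 × 16% = CHF 103520

CHF 103520 > CHF 85020, so the standard income tax governs.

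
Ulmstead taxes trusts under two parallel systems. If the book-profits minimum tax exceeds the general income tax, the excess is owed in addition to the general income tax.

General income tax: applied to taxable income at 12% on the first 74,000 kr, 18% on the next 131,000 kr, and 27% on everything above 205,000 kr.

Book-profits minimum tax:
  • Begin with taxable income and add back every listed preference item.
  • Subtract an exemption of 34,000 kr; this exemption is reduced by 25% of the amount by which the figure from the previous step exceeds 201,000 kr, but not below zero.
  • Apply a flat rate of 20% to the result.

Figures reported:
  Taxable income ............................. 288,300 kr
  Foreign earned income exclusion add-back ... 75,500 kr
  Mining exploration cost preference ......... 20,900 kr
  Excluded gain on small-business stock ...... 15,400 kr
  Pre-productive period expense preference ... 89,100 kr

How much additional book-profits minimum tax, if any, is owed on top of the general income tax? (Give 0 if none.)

42,889 kr

General income tax:
  74,000 kr × 12% = 8,880 kr
  131,000 kr × 18% = 23,580 kr
  83,300 kr × 27% = 22,491 kr
  → 54,951 kr

Book-profits minimum tax:
  Adjusted income: 288,300 kr + 75,500 kr + 20,900 kr + 15,400 kr + 89,100 kr = 489,200 kr
  Exemption: 25% × (489,200 kr − 201,000 kr) = 72,050 kr ≥ 34,000 kr, so the exemption is fully phased out
  Base: 489,200 kr − 0 kr = 489,200 kr
  489,200 kr × 20% = 97,840 kr

Excess of book-profits minimum tax over general income tax: 97,840 kr − 54,951 kr = 42,889 kr.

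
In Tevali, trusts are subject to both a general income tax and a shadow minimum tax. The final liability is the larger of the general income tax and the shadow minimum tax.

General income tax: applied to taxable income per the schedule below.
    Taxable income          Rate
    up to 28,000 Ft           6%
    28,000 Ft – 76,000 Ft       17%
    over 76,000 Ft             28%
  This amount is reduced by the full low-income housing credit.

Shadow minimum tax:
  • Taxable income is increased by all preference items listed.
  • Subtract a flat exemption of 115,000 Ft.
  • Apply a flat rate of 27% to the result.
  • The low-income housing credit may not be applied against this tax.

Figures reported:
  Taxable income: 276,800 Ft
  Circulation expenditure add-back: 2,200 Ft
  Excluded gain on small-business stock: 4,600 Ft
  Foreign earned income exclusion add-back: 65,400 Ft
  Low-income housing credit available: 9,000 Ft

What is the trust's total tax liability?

General income tax:
  28,000 Ft × 6% = 1,680 Ft
  48,000 Ft × 17% = 8,160 Ft
  200,800 Ft × 28% = 56,224 Ft
  → 66,064 Ft
  Less low-income housing credit 9,000 Ft → 57,064 Ft

Shadow minimum tax:
  Adjusted income: 276,800 Ft + 2,200 Ft + 4,600 Ft + 65,400 Ft = 349,000 Ft
  Less exemption 115,000 Ft → base 234,000 Ft
  234,000 Ft × 27% = 63,180 Ft

63,180 Ft > 57,064 Ft, so the shadow minimum tax is the binding amount.

63,180 Ft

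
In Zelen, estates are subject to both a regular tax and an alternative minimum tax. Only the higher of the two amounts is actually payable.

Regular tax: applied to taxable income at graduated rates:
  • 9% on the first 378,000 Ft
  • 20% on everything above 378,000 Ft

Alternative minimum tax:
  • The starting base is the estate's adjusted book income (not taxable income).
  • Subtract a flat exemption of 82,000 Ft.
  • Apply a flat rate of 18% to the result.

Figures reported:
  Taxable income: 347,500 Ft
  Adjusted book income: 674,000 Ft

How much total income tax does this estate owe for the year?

Regular tax:
  347,500 Ft × 9% = 31,275 Ft

Alternative minimum tax:
  Base (adjusted book income): 674,000 Ft
  Less exemption 82,000 Ft → base 592,000 Ft
  592,000 Ft × 18% = 106,560 Ft

106,560 Ft > 31,275 Ft, so the alternative minimum tax is the binding amount.

106,560 Ft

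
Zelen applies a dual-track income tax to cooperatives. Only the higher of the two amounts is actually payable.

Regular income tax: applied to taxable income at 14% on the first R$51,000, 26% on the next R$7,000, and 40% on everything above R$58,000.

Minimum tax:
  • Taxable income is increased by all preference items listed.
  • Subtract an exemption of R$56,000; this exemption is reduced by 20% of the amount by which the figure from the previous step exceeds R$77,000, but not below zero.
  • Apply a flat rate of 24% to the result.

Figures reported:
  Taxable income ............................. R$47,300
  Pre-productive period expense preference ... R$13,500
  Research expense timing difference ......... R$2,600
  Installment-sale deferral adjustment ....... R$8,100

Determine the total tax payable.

Minimum tax:
  Adjusted income: R$47,300 + R$13,500 + R$2,600 + R$8,100 = R$71,500
  Exemption: R$71,500 ≤ R$77,000, so full R$56,000 applies
  Base: R$71,500 − R$56,000 = R$15,500
  R$15,500 × 24% = R$3,720

Regular income tax:
  R$47,300 × 14% = R$6,622

R$6,622 > R$3,720, so the regular income tax governs.

R$6,622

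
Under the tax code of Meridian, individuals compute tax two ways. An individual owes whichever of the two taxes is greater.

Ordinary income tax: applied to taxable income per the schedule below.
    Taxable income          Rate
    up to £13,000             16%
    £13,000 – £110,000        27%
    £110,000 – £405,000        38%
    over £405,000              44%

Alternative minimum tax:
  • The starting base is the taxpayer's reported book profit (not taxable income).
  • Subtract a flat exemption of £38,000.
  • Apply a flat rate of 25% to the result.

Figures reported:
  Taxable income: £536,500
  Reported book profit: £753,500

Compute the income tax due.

Ordinary income tax:
  £13,000 × 16% = £2,080
  £97,000 × 27% = £26,190
  £295,000 × 38% = £112,100
  £131,500 × 44% = £57,860
  → £198,230

Alternative minimum tax:
  Base (reported book profit): £753,500
  Less exemption £38,000 → base £715,500
  £715,500 × 25% = £178,875

£198,230 > £178,875, so the ordinary income tax governs.

£198,230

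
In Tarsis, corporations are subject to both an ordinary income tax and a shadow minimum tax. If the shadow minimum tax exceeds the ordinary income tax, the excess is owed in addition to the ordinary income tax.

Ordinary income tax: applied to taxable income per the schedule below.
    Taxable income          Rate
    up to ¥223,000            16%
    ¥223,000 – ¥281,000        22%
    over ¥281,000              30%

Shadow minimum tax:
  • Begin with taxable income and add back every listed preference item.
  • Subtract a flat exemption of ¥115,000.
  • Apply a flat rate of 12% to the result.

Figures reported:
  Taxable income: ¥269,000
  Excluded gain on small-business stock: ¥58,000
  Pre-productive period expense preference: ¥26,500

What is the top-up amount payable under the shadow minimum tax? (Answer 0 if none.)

¥0

Ordinary income tax:
  ¥223,000 × 16% = ¥35,680
  ¥46,000 × 22% = ¥10,120
  → ¥45,800

Shadow minimum tax:
  Adjusted income: ¥269,000 + ¥58,000 + ¥26,500 = ¥353,500
  Less exemption ¥115,000 → base ¥238,500
  ¥238,500 × 12% = ¥28,620

¥28,620 ≤ ¥45,800, so no add-on is due.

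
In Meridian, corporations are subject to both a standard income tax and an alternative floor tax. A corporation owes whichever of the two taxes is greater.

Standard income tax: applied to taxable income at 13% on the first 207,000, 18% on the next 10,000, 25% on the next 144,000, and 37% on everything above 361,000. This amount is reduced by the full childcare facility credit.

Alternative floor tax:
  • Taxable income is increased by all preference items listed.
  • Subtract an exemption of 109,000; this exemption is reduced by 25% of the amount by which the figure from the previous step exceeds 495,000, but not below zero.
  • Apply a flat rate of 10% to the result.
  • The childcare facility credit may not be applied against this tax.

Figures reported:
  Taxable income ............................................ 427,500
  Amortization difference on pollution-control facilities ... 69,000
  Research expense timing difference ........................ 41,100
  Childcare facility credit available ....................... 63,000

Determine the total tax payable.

Alternative floor tax:
  Adjusted income: 427,500 + 69,000 + 41,100 = 537,600
  Exemption: 109,000 − 25% × (537,600 − 495,000) = 109,000 − 10,650 = 98,350
  Base: 537,600 − 98,350 = 439,250
  439,250 × 10% = 43,925

Standard income tax:
  207,000 × 13% = 26,910
  10,000 × 18% = 1,800
  144,000 × 25% = 36,000
  66,500 × 37% = 24,605
  → 89,315
  Less childcare facility credit 63,000 → 26,315

43,925 > 26,315, so the alternative floor tax is the binding amount.

43,925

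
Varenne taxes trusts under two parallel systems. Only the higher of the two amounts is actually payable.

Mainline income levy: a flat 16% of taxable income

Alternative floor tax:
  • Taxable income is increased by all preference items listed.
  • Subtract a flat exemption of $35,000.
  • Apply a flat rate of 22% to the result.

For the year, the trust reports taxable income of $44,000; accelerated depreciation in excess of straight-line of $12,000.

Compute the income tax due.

Mainline income levy:
  $44,000 × 16% = $7,040

Alternative floor tax:
  Adjusted income: $44,000 + $12,000 = $56,000
  Less exemption $35,000 → base $21,000
  $21,000 × 22% = $4,620

$7,040 > $4,620, so the mainline income levy governs.

$7,040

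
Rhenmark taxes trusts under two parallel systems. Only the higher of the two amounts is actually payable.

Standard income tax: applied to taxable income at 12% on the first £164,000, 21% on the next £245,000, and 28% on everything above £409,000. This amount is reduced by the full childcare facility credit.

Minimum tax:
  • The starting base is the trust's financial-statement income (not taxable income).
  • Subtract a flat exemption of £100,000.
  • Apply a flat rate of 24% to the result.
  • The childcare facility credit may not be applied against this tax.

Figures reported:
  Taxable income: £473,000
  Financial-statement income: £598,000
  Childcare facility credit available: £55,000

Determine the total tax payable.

Minimum tax:
  Base (financial-statement income): £598,000
  Less exemption £100,000 → base £498,000
  £498,000 × 24% = £119,520

Standard income tax:
  £164,000 × 12% = £19,680
  £245,000 × 21% = £51,450
  £64,000 × 28% = £17,920
  → £89,050
  Less childcare facility credit £55,000 → £34,050

£119,520 > £34,050, so the minimum tax is the binding amount.

£119,520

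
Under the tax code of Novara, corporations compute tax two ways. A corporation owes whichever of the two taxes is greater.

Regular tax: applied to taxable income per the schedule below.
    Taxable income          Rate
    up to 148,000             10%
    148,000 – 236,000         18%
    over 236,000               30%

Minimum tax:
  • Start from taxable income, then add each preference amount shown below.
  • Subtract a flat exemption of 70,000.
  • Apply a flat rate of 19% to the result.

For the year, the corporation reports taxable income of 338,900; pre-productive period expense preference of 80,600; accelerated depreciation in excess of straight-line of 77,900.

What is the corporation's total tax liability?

81,206

Minimum tax:
  Adjusted income: 338,900 + 80,600 + 77,900 = 497,400
  Less exemption 70,000 → base 427,400
  427,400 × 19% = 81,206

Regular tax:
  148,000 × 10% = 14,800
  88,000 × 18% = 15,840
  102,900 × 30% = 30,870
  → 61,510

81,206 > 61,510, so the minimum tax is the binding amount.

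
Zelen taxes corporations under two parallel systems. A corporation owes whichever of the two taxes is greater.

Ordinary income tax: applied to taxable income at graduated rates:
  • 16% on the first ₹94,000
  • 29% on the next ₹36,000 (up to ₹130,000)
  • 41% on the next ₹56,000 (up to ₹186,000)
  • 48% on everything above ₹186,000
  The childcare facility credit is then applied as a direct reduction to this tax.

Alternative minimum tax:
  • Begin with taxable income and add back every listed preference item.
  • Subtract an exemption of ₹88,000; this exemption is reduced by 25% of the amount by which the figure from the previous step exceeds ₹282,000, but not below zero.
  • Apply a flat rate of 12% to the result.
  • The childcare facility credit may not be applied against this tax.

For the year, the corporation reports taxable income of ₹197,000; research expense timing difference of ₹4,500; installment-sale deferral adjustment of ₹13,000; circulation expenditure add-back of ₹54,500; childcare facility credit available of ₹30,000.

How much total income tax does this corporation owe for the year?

₹23,720

Ordinary income tax:
  ₹94,000 × 16% = ₹15,040
  ₹36,000 × 29% = ₹10,440
  ₹56,000 × 41% = ₹22,960
  ₹11,000 × 48% = ₹5,280
  → ₹53,720
  Less childcare facility credit ₹30,000 → ₹23,720

Alternative minimum tax:
  Adjusted income: ₹197,000 + ₹4,500 + ₹13,000 + ₹54,500 = ₹269,000
  Exemption: ₹269,000 ≤ ₹282,000, so full ₹88,000 applies
  Base: ₹269,000 − ₹88,000 = ₹181,000
  ₹181,000 × 12% = ₹21,720

₹23,720 > ₹21,720, so the ordinary income tax governs.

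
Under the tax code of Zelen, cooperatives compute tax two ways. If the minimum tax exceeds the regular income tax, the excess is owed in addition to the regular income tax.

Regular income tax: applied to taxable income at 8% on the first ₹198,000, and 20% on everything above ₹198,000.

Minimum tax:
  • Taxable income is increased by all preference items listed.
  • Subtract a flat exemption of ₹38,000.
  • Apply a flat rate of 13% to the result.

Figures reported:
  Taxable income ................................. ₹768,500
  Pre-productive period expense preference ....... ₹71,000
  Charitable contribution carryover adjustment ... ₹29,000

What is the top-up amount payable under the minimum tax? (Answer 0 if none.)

₹0

Minimum tax:
  Adjusted income: ₹768,500 + ₹71,000 + ₹29,000 = ₹868,500
  Less exemption ₹38,000 → base ₹830,500
  ₹830,500 × 13% = ₹107,965

Regular income tax:
  ₹198,000 × 8% = ₹15,840
  ₹570,500 × 20% = ₹114,100
  → ₹129,940

₹107,965 ≤ ₹129,940, so no add-on is due.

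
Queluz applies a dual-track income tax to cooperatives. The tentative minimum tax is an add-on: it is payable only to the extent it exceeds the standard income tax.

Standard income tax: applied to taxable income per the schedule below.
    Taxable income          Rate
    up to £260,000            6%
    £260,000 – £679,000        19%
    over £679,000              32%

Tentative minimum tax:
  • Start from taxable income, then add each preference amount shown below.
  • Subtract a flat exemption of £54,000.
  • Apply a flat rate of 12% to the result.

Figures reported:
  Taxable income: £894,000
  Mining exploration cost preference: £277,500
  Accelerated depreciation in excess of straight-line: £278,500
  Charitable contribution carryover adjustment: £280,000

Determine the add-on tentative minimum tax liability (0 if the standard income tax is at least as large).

£37,110

Tentative minimum tax:
  Adjusted income: £894,000 + £277,500 + £278,500 + £280,000 = £1,730,000
  Less exemption £54,000 → base £1,676,000
  £1,676,000 × 12% = £201,120

Standard income tax:
  £260,000 × 6% = £15,600
  £419,000 × 19% = £79,610
  £215,000 × 32% = £68,800
  → £164,010

Excess of tentative minimum tax over standard income tax: £201,120 − £164,010 = £37,110.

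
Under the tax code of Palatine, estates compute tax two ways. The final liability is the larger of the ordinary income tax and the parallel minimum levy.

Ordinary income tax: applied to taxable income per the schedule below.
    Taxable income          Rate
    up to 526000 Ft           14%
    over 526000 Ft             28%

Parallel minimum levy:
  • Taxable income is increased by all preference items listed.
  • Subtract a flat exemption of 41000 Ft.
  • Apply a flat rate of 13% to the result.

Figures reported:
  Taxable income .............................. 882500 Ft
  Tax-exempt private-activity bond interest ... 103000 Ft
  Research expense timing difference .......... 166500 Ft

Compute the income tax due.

173460 Ft

Parallel minimum levy:
  Adjusted income: 882500 Ft + 103000 Ft + 166500 Ft = 1152000 Ft
  Less exemption 41000 Ft → base 1111000 Ft
  1111000 Ft × 13% = 144430 Ft

Ordinary income tax:
  526000 Ft × 14% = 73640 Ft
  356500 Ft × 28% = 99820 Ft
  → 173460 Ft

173460 Ft > 144430 Ft, so the ordinary income tax governs.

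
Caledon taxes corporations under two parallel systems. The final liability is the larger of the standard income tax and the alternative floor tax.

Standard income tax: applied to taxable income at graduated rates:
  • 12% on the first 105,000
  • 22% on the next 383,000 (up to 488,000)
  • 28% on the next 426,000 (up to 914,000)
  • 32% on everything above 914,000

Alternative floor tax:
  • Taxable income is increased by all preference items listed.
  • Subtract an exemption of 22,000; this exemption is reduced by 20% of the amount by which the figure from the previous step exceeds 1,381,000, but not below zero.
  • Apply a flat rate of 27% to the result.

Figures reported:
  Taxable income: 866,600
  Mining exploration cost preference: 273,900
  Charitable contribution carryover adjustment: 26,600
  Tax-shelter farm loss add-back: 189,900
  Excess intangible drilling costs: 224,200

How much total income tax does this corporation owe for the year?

426,924

Standard income tax:
  105,000 × 12% = 12,600
  383,000 × 22% = 84,260
  378,600 × 28% = 106,008
  → 202,868

Alternative floor tax:
  Adjusted income: 866,600 + 273,900 + 26,600 + 189,900 + 224,200 = 1,581,200
  Exemption: 20% × (1,581,200 − 1,381,000) = 40,040 ≥ 22,000, so the exemption is fully phased out
  Base: 1,581,200 − 0 = 1,581,200
  1,581,200 × 27% = 426,924

426,924 > 202,868, so the alternative floor tax is the binding amount.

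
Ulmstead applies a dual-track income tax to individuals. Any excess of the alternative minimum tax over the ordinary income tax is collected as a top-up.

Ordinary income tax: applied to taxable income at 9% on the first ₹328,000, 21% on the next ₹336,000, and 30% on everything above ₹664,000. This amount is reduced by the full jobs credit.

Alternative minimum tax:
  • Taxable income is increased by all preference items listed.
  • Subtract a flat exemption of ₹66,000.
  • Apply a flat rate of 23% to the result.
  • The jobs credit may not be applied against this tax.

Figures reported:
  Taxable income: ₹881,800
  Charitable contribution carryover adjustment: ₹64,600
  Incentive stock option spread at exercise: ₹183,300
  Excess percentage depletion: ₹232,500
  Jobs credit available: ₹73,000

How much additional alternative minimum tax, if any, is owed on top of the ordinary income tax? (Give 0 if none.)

Alternative minimum tax:
  Adjusted income: ₹881,800 + ₹64,600 + ₹183,300 + ₹232,500 = ₹1,362,200
  Less exemption ₹66,000 → base ₹1,296,200
  ₹1,296,200 × 23% = ₹298,126

Ordinary income tax:
  ₹328,000 × 9% = ₹29,520
  ₹336,000 × 21% = ₹70,560
  ₹217,800 × 30% = ₹65,340
  → ₹165,420
  Less jobs credit ₹73,000 → ₹92,420

Excess of alternative minimum tax over ordinary income tax: ₹298,126 − ₹92,420 = ₹205,706.

₹205,706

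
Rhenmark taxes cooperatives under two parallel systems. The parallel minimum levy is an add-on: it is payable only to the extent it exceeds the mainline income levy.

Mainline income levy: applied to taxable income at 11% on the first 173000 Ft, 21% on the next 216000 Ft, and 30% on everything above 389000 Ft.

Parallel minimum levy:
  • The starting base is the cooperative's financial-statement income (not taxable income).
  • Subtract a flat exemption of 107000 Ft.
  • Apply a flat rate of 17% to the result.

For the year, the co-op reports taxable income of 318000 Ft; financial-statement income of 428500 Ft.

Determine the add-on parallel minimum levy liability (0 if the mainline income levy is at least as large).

5175 Ft

Mainline income levy:
  173000 Ft × 11% = 19030 Ft
  145000 Ft × 21% = 30450 Ft
  → 49480 Ft

Parallel minimum levy:
  Base (financial-statement income): 428500 Ft
  Less exemption 107000 Ft → base 321500 Ft
  321500 Ft × 17% = 54655 Ft

Excess of parallel minimum levy over mainline income levy: 54655 Ft − 49480 Ft = 5175 Ft.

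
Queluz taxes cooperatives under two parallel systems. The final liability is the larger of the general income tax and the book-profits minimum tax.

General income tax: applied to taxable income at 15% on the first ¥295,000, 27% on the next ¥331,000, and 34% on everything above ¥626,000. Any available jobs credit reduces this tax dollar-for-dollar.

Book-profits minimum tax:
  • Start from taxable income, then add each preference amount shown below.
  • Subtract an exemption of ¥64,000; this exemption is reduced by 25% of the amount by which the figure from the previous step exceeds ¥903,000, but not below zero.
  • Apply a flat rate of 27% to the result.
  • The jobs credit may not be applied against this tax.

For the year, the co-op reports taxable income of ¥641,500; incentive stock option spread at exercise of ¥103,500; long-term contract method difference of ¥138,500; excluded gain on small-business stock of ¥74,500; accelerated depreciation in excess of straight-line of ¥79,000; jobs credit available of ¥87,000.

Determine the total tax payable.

¥271,755

Book-profits minimum tax:
  Adjusted income: ¥641,500 + ¥103,500 + ¥138,500 + ¥74,500 + ¥79,000 = ¥1,037,000
  Exemption: ¥64,000 − 25% × (¥1,037,000 − ¥903,000) = ¥64,000 − ¥33,500 = ¥30,500
  Base: ¥1,037,000 − ¥30,500 = ¥1,006,500
  ¥1,006,500 × 27% = ¥271,755

General income tax:
  ¥295,000 × 15% = ¥44,250
  ¥331,000 × 27% = ¥89,370
  ¥15,500 × 34% = ¥5,270
  → ¥138,890
  Less jobs credit ¥87,000 → ¥51,890

¥271,755 > ¥51,890, so the book-profits minimum tax is the binding amount.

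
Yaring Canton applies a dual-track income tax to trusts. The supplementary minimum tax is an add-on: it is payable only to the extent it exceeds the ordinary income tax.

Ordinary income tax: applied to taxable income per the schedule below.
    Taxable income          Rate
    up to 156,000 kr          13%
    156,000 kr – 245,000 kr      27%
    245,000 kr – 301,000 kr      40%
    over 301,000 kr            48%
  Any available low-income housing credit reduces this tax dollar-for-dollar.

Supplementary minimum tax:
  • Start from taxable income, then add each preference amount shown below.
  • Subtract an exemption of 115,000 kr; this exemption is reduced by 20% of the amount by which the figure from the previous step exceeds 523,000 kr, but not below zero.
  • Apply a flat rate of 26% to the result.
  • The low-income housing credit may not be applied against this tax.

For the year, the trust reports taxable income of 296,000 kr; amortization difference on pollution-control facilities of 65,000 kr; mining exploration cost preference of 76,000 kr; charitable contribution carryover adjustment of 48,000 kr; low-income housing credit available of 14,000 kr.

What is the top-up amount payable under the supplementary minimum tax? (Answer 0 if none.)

Supplementary minimum tax:
  Adjusted income: 296,000 kr + 65,000 kr + 76,000 kr + 48,000 kr = 485,000 kr
  Exemption: 485,000 kr ≤ 523,000 kr, so full 115,000 kr applies
  Base: 485,000 kr − 115,000 kr = 370,000 kr
  370,000 kr × 26% = 96,200 kr

Ordinary income tax:
  156,000 kr × 13% = 20,280 kr
  89,000 kr × 27% = 24,030 kr
  51,000 kr × 40% = 20,400 kr
  → 64,710 kr
  Less low-income housing credit 14,000 kr → 50,710 kr

Excess of supplementary minimum tax over ordinary income tax: 96,200 kr − 50,710 kr = 45,490 kr.

45,490 kr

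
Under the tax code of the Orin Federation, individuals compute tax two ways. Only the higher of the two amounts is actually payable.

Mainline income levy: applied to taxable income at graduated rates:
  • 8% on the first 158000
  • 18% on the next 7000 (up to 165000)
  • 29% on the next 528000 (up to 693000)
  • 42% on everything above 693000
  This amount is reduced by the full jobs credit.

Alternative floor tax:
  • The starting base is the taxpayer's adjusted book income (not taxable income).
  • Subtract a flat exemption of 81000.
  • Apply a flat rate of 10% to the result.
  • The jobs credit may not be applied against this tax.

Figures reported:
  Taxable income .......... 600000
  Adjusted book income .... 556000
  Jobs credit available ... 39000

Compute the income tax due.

101050

Mainline income levy:
  158000 × 8% = 12640
  7000 × 18% = 1260
  435000 × 29% = 126150
  → 140050
  Less jobs credit 39000 → 101050

Alternative floor tax:
  Base (adjusted book income): 556000
  Less exemption 81000 → base 475000
  475000 × 10% = 47500

101050 > 47500, so the mainline income levy governs.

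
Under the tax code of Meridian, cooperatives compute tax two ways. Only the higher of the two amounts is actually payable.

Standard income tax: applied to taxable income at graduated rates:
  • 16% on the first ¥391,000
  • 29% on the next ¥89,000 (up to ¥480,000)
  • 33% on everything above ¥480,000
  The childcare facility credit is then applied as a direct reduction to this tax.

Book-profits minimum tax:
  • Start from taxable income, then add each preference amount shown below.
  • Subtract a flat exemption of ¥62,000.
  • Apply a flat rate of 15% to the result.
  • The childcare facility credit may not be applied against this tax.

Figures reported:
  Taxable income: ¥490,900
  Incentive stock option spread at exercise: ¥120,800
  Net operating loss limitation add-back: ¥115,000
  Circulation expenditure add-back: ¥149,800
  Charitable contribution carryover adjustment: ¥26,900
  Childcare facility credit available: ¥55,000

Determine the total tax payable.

¥126,210

Book-profits minimum tax:
  Adjusted income: ¥490,900 + ¥120,800 + ¥115,000 + ¥149,800 + ¥26,900 = ¥903,400
  Less exemption ¥62,000 → base ¥841,400
  ¥841,400 × 15% = ¥126,210

Standard income tax:
  ¥391,000 × 16% = ¥62,560
  ¥89,000 × 29% = ¥25,810
  ¥10,900 × 33% = ¥3,597
  → ¥91,967
  Less childcare facility credit ¥55,000 → ¥36,967

¥126,210 > ¥36,967, so the book-profits minimum tax is the binding amount.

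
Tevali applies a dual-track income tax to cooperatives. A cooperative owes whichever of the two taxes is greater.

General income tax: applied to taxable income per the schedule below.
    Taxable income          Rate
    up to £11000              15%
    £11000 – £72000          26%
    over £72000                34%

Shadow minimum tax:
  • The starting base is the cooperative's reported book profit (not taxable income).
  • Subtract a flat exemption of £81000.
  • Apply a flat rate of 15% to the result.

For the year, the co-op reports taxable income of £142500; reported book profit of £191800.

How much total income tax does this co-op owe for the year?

£41480

Shadow minimum tax:
  Base (reported book profit): £191800
  Less exemption £81000 → base £110800
  £110800 × 15% = £16620

General income tax:
  £11000 × 15% = £1650
  £61000 × 26% = £15860
  £70500 × 34% = £23970
  → £41480

£41480 > £16620, so the general income tax governs.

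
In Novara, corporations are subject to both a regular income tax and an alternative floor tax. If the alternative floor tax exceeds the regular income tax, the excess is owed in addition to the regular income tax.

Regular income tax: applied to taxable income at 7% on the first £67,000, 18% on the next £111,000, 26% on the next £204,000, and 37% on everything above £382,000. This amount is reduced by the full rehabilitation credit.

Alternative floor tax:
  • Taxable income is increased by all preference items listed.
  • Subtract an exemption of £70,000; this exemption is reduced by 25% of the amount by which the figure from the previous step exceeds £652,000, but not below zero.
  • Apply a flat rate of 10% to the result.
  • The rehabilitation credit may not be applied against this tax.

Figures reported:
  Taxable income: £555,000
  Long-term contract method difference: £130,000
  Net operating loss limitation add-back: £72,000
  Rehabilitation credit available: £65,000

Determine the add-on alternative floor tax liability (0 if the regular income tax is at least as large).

£0

Regular income tax:
  £67,000 × 7% = £4,690
  £111,000 × 18% = £19,980
  £204,000 × 26% = £53,040
  £173,000 × 37% = £64,010
  → £141,720
  Less rehabilitation credit £65,000 → £76,720

Alternative floor tax:
  Adjusted income: £555,000 + £130,000 + £72,000 = £757,000
  Exemption: £70,000 − 25% × (£757,000 − £652,000) = £70,000 − £26,250 = £43,750
  Base: £757,000 − £43,750 = £713,250
  £713,250 × 10% = £71,325

£71,325 ≤ £76,720, so no add-on is due.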